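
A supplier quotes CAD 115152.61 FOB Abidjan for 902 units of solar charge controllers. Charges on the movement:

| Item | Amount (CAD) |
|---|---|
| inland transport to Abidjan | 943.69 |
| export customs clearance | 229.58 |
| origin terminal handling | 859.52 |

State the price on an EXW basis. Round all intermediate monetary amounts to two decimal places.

EXW price: CAD 113119.82

From FOB to EXW, the seller no longer bears: inland to port, export clearance, origin terminal.
EXW price = 115152.61 − 943.69 − 229.58 − 859.52 = 113119.82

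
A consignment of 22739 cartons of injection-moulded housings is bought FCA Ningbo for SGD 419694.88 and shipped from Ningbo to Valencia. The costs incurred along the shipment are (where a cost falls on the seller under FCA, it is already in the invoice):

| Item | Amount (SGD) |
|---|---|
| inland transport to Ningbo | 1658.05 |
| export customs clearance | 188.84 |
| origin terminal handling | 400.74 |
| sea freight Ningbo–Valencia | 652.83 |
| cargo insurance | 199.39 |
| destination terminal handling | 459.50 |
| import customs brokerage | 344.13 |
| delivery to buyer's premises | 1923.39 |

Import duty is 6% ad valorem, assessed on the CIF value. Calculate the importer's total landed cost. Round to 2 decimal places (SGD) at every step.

FCA: the seller delivers export-cleared goods to the carrier; the buyer bears costs from that point.
Already in the invoice (seller's account under FCA): inland to port, export clearance — exclude.
CIF value = FCA price + origin terminal + freight + insurance = 419694.88 + 400.74 + 652.83 + 199.39 = 420947.84
Import duty = 420947.84 × 6% = 25256.87
Buyer bears: origin terminal 400.74 + freight 652.83 + insurance 199.39 + destination terminal 459.50 + brokerage 344.13 + delivery 1923.39 + duty 25256.87 = 29236.85
Landed cost = invoice 419694.88 + 29236.85 = 448931.73

Total landed cost: SGD 448931.73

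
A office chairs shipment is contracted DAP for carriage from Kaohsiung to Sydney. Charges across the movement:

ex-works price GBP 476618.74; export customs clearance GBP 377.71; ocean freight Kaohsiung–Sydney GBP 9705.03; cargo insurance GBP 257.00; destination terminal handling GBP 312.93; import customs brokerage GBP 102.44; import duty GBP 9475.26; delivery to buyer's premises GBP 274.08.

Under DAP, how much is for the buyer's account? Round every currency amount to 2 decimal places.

DAP: the seller bears all costs to the named destination except import duty and clearance.
Seller's account: goods 476618.74 + export clearance 377.71 + freight 9705.03 + insurance 257.00 + destination terminal 312.93 + delivery 274.08 = 487545.49
Buyer's account: brokerage 102.44 + duty 9475.26 = 9577.70

Buyer's account: GBP 9577.70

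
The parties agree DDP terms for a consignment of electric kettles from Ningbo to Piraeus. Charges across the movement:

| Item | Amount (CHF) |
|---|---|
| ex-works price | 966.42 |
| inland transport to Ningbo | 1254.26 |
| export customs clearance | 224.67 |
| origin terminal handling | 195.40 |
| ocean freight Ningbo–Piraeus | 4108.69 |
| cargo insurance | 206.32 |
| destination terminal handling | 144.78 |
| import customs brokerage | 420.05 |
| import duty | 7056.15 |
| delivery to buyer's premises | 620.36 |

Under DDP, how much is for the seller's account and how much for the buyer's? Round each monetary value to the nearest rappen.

Seller: CHF 15197.10; buyer: CHF 0.00

DDP: the seller bears all costs including import duty.
Seller's account: goods 966.42 + inland to port 1254.26 + export clearance 224.67 + origin terminal 195.40 + freight 4108.69 + insurance 206.32 + destination terminal 144.78 + brokerage 420.05 + duty 7056.15 + delivery 620.36 = 15197.10
Buyer's account: 0.00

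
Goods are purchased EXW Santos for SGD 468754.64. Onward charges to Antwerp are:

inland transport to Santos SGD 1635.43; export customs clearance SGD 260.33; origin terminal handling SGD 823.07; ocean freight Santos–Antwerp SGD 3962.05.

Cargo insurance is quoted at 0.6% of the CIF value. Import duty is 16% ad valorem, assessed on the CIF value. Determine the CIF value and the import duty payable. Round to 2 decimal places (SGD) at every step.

CIF value: SGD 478305.35; import duty: SGD 76528.86

Let C be the CIF value. C = EXW price + pre-shipment costs + freight + 0.6% × C
C − 0.6% × C = 468754.64 + 1635.43 + 260.33 + 823.07 + 3962.05
0.994 × C = 475435.52
C = 475435.52 / 0.994 = 478305.35
Insurance premium = 0.6% × 478305.35 = 2869.83
Import duty = 478305.35 × 16% = 76528.86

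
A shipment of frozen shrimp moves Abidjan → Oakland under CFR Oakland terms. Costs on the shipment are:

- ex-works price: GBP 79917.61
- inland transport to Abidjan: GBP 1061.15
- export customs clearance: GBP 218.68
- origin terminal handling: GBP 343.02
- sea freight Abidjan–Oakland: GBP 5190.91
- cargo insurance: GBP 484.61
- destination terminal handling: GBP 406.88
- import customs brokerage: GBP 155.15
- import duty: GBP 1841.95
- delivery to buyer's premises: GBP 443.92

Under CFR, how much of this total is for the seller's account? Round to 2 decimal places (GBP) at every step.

Seller's account: GBP 86731.37

CFR: the seller pays costs through ocean freight to the destination port, but not insurance.
Seller's account: goods 79917.61 + inland to port 1061.15 + export clearance 218.68 + origin terminal 343.02 + freight 5190.91 = 86731.37
Buyer's account: insurance 484.61 + destination terminal 406.88 + brokerage 155.15 + duty 1841.95 + delivery 443.92 = 3332.51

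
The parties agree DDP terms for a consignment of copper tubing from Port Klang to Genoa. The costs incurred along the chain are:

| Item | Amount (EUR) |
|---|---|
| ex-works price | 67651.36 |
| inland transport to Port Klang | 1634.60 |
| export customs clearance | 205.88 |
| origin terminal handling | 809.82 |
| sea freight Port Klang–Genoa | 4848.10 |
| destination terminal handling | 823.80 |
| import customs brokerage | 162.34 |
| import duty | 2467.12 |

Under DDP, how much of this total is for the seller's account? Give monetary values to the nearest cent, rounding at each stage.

Seller's account: EUR 78603.02

DDP: the seller bears all costs including import duty.
Seller's account: goods 67651.36 + inland to port 1634.60 + export clearance 205.88 + origin terminal 809.82 + freight 4848.10 + destination terminal 823.80 + brokerage 162.34 + duty 2467.12 = 78603.02
Buyer's account: 0.00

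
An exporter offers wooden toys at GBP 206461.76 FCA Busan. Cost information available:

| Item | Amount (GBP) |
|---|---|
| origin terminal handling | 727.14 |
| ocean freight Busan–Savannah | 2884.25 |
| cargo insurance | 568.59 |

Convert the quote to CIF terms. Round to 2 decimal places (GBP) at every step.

From FCA to CIF, the seller additionally bears: origin terminal, freight, insurance.
CIF price = 206461.76 + 727.14 + 2884.25 + 568.59 = 210641.74

CIF price: GBP 210641.74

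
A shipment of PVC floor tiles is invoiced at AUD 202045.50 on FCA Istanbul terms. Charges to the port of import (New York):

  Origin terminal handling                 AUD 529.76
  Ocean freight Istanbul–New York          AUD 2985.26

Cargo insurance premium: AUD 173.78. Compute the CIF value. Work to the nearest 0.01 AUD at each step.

CIF = FCA price + pre-shipment costs + freight + insurance
CIF = 202045.50 + 529.76 + 2985.26 + 173.78 = 205734.30

CIF value: AUD 205734.30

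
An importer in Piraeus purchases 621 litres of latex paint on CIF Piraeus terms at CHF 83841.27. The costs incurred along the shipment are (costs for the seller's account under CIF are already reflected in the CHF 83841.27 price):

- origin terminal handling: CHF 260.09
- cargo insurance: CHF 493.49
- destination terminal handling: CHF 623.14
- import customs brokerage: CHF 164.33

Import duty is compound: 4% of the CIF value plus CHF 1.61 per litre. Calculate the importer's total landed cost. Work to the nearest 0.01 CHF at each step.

Total landed cost: CHF 88982.20

CIF: the seller pays costs through ocean freight and marine insurance to the destination port.
Already in the invoice (seller's account under CIF): origin terminal, insurance — exclude.
The CIF price already equals the CIF value: 83841.27
Ad valorem component: 83841.27 × 4% = 3353.65
Specific component: 621 × 1.61 = 999.81
Import duty = 3353.65 + 999.81 = 4353.46
Buyer bears: destination terminal 623.14 + brokerage 164.33 + duty 4353.46 = 5140.93
Landed cost = invoice 83841.27 + 5140.93 = 88982.20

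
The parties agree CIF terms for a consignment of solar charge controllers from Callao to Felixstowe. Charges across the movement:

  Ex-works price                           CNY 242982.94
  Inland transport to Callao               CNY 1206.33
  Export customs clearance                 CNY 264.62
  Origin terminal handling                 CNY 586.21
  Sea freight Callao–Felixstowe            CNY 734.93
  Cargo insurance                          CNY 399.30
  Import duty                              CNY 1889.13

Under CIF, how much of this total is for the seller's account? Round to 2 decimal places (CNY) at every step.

CIF: the seller pays costs through ocean freight and marine insurance to the destination port.
Seller's account: goods 242982.94 + inland to port 1206.33 + export clearance 264.62 + origin terminal 586.21 + freight 734.93 + insurance 399.30 = 246174.33
Buyer's account: duty 1889.13 = 1889.13

Seller's account: CNY 246174.33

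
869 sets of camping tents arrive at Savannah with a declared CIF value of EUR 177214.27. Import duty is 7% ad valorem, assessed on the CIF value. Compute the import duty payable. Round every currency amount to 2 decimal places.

Import duty = 177214.27 × 7% = 12405.00

Import duty: EUR 12405.00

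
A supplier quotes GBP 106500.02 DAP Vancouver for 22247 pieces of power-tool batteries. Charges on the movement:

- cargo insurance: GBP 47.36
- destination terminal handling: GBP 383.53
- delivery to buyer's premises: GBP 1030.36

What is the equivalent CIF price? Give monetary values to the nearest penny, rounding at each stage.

CIF price: GBP 105086.13

Not relevant to the conversion: insurance — on the seller under both DAP and CIF; already in the DAP price and stays in the CIF price.
From DAP to CIF, the seller no longer bears: destination terminal, delivery.
CIF price = 106500.02 − 383.53 − 1030.36 = 105086.13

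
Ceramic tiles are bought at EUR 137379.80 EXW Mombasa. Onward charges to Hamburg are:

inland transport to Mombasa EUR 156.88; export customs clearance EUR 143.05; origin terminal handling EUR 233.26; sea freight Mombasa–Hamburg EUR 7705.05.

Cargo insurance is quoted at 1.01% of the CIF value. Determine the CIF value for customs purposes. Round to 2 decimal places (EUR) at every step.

CIF value: EUR 147103.79

Let C be the CIF value. C = EXW price + pre-shipment costs + freight + 1.01% × C
C − 1.01% × C = 137379.80 + 156.88 + 143.05 + 233.26 + 7705.05
0.9899 × C = 145618.04
C = 145618.04 / 0.9899 = 147103.79
Insurance premium = 1.01% × 147103.79 = 1485.75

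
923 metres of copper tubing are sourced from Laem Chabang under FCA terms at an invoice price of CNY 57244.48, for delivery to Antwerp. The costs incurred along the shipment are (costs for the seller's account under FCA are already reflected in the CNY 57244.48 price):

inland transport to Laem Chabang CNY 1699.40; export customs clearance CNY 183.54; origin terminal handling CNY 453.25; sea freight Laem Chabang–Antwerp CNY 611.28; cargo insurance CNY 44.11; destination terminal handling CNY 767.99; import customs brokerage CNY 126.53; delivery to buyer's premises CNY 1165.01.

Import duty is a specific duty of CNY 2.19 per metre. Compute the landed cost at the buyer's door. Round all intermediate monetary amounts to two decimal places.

Total landed cost: CNY 62434.02

FCA: the seller delivers export-cleared goods to the carrier; the buyer bears costs from that point.
Already in the invoice (seller's account under FCA): inland to port, export clearance — exclude.
CIF value = FCA price + origin terminal + freight + insurance = 57244.48 + 453.25 + 611.28 + 44.11 = 58353.12
Import duty = 923 × 2.19 = 2021.37
Buyer bears: origin terminal 453.25 + freight 611.28 + insurance 44.11 + destination terminal 767.99 + brokerage 126.53 + delivery 1165.01 + duty 2021.37 = 5189.54
Landed cost = invoice 57244.48 + 5189.54 = 62434.02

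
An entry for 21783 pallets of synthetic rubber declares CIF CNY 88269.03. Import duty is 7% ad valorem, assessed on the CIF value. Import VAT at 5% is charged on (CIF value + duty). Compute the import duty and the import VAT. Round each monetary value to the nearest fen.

Import duty: CNY 6178.83; import VAT: CNY 4722.39

Import duty = 88269.03 × 7% = 6178.83
VAT base = CIF + duty = 88269.03 + 6178.83 = 94447.86
Import VAT = 94447.86 × 5% = 4722.39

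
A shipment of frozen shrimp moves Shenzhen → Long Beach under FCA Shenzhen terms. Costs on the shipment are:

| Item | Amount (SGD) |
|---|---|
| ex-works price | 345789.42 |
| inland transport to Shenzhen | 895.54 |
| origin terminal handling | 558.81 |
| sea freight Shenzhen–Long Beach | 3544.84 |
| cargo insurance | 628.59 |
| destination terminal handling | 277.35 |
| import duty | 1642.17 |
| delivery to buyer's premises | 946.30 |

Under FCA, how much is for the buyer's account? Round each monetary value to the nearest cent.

FCA: the seller delivers export-cleared goods to the carrier; the buyer bears costs from that point.
Seller's account: goods 345789.42 + inland to port 895.54 = 346684.96
Buyer's account: origin terminal 558.81 + freight 3544.84 + insurance 628.59 + destination terminal 277.35 + duty 1642.17 + delivery 946.30 = 7598.06

Buyer's account: SGD 7598.06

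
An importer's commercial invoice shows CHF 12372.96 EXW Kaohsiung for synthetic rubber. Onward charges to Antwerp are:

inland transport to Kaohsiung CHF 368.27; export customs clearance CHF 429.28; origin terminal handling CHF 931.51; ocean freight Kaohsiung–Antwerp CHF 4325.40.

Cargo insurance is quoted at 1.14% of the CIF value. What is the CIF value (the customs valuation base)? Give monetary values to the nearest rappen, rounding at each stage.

CIF value: CHF 18639.92

Let C be the CIF value. C = EXW price + pre-shipment costs + freight + 1.14% × C
C − 1.14% × C = 12372.96 + 368.27 + 429.28 + 931.51 + 4325.40
0.9886 × C = 18427.42
C = 18427.42 / 0.9886 = 18639.92
Insurance premium = 1.14% × 18639.92 = 212.50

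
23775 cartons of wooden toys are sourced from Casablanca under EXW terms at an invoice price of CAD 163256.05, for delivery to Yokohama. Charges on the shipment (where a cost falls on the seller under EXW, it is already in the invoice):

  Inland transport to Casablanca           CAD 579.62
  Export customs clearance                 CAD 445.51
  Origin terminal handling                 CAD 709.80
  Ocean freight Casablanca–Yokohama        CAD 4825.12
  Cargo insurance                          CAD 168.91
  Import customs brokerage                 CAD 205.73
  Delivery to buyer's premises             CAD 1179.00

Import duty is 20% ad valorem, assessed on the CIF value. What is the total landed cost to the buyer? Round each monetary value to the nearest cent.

EXW: the seller makes goods available at their premises; the buyer bears all onward costs.
CIF value = EXW price + inland to port + export clearance + origin terminal + freight + insurance = 163256.05 + 579.62 + 445.51 + 709.80 + 4825.12 + 168.91 = 169985.01
Import duty = 169985.01 × 20% = 33997.00
Buyer bears: inland to port 579.62 + export clearance 445.51 + origin terminal 709.80 + freight 4825.12 + insurance 168.91 + brokerage 205.73 + delivery 1179.00 + duty 33997.00 = 42110.69
Landed cost = invoice 163256.05 + 42110.69 = 205366.74

Total landed cost: CAD 205366.74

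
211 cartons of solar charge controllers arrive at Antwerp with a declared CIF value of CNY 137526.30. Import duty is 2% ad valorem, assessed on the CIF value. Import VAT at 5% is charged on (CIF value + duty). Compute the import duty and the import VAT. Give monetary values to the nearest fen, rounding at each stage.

Import duty: CNY 2750.53; import VAT: CNY 7013.84

Import duty = 137526.30 × 2% = 2750.53
VAT base = CIF + duty = 137526.30 + 2750.53 = 140276.83
Import VAT = 140276.83 × 5% = 7013.84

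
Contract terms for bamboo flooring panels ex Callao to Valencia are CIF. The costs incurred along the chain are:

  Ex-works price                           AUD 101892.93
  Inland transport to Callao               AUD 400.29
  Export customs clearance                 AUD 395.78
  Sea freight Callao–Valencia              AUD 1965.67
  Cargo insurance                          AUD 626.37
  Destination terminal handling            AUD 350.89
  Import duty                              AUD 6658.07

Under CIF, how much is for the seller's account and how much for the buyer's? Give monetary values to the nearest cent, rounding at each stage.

Seller: AUD 105281.04; buyer: AUD 7008.96

CIF: the seller pays costs through ocean freight and marine insurance to the destination port.
Seller's account: goods 101892.93 + inland to port 400.29 + export clearance 395.78 + freight 1965.67 + insurance 626.37 = 105281.04
Buyer's account: destination terminal 350.89 + duty 6658.07 = 7008.96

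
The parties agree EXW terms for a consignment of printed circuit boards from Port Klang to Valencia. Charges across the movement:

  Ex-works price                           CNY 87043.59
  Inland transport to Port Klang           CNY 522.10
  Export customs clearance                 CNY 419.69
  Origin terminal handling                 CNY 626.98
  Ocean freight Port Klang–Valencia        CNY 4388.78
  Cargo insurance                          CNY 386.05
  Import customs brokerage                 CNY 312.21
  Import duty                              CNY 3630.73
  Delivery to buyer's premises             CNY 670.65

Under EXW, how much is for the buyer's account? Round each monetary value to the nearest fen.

Buyer's account: CNY 10957.19

EXW: the seller makes goods available at their premises; the buyer bears all onward costs.
Seller's account: goods 87043.59 = 87043.59
Buyer's account: inland to port 522.10 + export clearance 419.69 + origin terminal 626.98 + freight 4388.78 + insurance 386.05 + brokerage 312.21 + duty 3630.73 + delivery 670.65 = 10957.19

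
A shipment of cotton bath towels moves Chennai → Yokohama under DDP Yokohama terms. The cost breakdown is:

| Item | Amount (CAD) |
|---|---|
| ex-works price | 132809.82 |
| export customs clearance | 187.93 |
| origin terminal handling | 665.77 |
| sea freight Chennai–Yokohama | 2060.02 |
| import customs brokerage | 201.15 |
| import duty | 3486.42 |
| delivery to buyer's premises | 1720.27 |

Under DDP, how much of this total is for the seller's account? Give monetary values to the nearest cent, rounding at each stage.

DDP: the seller bears all costs including import duty.
Seller's account: goods 132809.82 + export clearance 187.93 + origin terminal 665.77 + freight 2060.02 + brokerage 201.15 + duty 3486.42 + delivery 1720.27 = 141131.38
Buyer's account: 0.00

Seller's account: CAD 141131.38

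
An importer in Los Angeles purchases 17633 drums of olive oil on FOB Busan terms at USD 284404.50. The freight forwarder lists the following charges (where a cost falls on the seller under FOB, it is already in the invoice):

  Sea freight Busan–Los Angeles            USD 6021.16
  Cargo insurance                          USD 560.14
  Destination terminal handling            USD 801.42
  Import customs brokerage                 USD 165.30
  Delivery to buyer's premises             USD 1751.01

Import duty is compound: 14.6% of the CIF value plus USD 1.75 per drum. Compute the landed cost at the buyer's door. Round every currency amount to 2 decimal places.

Total landed cost: USD 367045.21

FOB: the seller bears costs until goods are on board at the origin port; the buyer bears freight, insurance and all costs thereafter.
CIF value = FOB price + freight + insurance = 284404.50 + 6021.16 + 560.14 = 290985.80
Ad valorem component: 290985.80 × 14.6% = 42483.93
Specific component: 17633 × 1.75 = 30857.75
Import duty = 42483.93 + 30857.75 = 73341.68
Buyer bears: freight 6021.16 + insurance 560.14 + destination terminal 801.42 + brokerage 165.30 + delivery 1751.01 + duty 73341.68 = 82640.71
Landed cost = invoice 284404.50 + 82640.71 = 367045.21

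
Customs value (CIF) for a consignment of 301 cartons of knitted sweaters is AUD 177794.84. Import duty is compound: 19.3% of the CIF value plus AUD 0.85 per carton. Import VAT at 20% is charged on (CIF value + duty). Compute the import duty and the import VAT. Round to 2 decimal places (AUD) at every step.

Import duty: AUD 34570.25; import VAT: AUD 42473.02

Ad valorem component: 177794.84 × 19.3% = 34314.40
Specific component: 301 × 0.85 = 255.85
Import duty = 34314.40 + 255.85 = 34570.25
VAT base = CIF + duty = 177794.84 + 34570.25 = 212365.09
Import VAT = 212365.09 × 20% = 42473.02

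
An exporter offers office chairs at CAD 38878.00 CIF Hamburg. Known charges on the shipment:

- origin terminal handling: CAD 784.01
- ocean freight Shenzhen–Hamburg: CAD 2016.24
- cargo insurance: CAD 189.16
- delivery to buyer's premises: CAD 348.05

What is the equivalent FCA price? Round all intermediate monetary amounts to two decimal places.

FCA price: CAD 35888.59

Not relevant to the conversion: delivery — on the buyer under both terms; not part of either seller's price.
From CIF to FCA, the seller no longer bears: origin terminal, freight, insurance.
FCA price = 38878.00 − 784.01 − 2016.24 − 189.16 = 35888.59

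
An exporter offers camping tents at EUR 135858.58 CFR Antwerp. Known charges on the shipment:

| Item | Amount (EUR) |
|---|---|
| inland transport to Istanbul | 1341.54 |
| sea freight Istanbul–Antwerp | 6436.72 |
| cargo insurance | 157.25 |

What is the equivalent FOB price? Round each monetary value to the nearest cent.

Not relevant to the conversion: inland to port — on the seller under both CFR and FOB; already in the CFR price and stays in the FOB price. insurance — on the buyer under both terms; not part of either seller's price.
From CFR to FOB, the seller no longer bears: freight.
FOB price = 135858.58 − 6436.72 = 129421.86

FOB price: EUR 129421.86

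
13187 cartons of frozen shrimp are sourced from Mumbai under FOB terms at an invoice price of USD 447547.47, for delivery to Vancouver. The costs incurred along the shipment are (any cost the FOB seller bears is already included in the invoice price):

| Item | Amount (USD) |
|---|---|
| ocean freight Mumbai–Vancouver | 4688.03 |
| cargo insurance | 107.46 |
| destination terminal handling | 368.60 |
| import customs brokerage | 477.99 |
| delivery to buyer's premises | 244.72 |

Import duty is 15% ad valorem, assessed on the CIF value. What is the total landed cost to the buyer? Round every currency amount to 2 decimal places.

FOB: the seller bears costs until goods are on board at the origin port; the buyer bears freight, insurance and all costs thereafter.
CIF value = FOB price + freight + insurance = 447547.47 + 4688.03 + 107.46 = 452342.96
Import duty = 452342.96 × 15% = 67851.44
Buyer bears: freight 4688.03 + insurance 107.46 + destination terminal 368.60 + brokerage 477.99 + delivery 244.72 + duty 67851.44 = 73738.24
Landed cost = invoice 447547.47 + 73738.24 = 521285.71

Total landed cost: USD 521285.71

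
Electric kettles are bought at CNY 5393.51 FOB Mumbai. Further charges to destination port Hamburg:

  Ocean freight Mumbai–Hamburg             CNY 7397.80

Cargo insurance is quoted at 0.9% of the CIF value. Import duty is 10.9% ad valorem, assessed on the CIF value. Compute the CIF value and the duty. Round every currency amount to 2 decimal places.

CIF value: CNY 12907.48; import duty: CNY 1406.92

Let C be the CIF value. C = FOB price + freight + 0.9% × C
C − 0.9% × C = 5393.51 + 7397.80
0.991 × C = 12791.31
C = 12791.31 / 0.991 = 12907.48
Insurance premium = 0.9% × 12907.48 = 116.17
Import duty = 12907.48 × 10.9% = 1406.92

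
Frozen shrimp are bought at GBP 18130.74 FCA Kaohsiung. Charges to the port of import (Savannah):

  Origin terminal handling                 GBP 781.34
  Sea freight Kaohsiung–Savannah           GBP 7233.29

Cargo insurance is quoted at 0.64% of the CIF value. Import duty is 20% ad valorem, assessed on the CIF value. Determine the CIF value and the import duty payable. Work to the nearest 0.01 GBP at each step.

Let C be the CIF value. C = FCA price + pre-shipment costs + freight + 0.64% × C
C − 0.64% × C = 18130.74 + 781.34 + 7233.29
0.9936 × C = 26145.37
C = 26145.37 / 0.9936 = 26313.78
Insurance premium = 0.64% × 26313.78 = 168.41
Import duty = 26313.78 × 20% = 5262.76

CIF value: GBP 26313.78; import duty: GBP 5262.76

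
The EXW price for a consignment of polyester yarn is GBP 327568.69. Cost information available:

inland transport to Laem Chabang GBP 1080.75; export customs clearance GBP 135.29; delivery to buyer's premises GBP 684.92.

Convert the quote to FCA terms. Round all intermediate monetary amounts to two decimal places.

FCA price: GBP 328784.73

Not relevant to the conversion: delivery — on the buyer under both terms; not part of either seller's price.
From EXW to FCA, the seller additionally bears: inland to port, export clearance.
FCA price = 327568.69 + 1080.75 + 135.29 = 328784.73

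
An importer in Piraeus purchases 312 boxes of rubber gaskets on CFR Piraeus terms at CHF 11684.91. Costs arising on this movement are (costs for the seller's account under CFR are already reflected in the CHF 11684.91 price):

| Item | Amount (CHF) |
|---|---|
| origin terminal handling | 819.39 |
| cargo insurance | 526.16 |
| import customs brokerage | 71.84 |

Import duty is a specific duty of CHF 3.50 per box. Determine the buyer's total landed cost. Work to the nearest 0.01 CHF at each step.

Total landed cost: CHF 13374.91

CFR: the seller pays costs through ocean freight to the destination port, but not insurance.
Already in the invoice (seller's account under CFR): origin terminal — exclude.
CIF value = CFR price + insurance = 11684.91 + 526.16 = 12211.07
Import duty = 312 × 3.50 = 1092.00
Buyer bears: insurance 526.16 + brokerage 71.84 + duty 1092.00 = 1690.00
Landed cost = invoice 11684.91 + 1690.00 = 13374.91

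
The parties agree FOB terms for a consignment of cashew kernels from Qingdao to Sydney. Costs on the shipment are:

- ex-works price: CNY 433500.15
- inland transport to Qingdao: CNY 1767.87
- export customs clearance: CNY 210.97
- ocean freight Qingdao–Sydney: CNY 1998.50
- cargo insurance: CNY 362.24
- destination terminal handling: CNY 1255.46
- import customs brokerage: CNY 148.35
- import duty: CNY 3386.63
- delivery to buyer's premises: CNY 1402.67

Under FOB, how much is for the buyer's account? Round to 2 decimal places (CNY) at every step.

Buyer's account: CNY 8553.85

FOB: the seller bears costs until goods are on board at the origin port; the buyer bears freight, insurance and all costs thereafter.
Seller's account: goods 433500.15 + inland to port 1767.87 + export clearance 210.97 = 435478.99
Buyer's account: freight 1998.50 + insurance 362.24 + destination terminal 1255.46 + brokerage 148.35 + duty 3386.63 + delivery 1402.67 = 8553.85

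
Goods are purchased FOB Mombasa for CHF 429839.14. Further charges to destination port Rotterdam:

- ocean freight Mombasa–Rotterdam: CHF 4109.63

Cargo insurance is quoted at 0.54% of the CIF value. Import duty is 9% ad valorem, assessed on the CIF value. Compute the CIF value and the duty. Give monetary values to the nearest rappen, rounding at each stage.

CIF value: CHF 436304.82; import duty: CHF 39267.43

Let C be the CIF value. C = FOB price + freight + 0.54% × C
C − 0.54% × C = 429839.14 + 4109.63
0.9946 × C = 433948.77
C = 433948.77 / 0.9946 = 436304.82
Insurance premium = 0.54% × 436304.82 = 2356.05
Import duty = 436304.82 × 9% = 39267.43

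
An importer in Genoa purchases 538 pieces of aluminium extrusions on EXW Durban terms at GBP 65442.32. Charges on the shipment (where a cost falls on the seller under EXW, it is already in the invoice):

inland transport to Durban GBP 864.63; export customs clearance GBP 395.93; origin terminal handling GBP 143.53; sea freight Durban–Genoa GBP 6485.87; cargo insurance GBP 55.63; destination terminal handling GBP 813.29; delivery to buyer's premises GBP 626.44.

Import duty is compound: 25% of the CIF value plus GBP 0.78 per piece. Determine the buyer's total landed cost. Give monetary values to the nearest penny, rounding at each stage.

EXW: the seller makes goods available at their premises; the buyer bears all onward costs.
CIF value = EXW price + inland to port + export clearance + origin terminal + freight + insurance = 65442.32 + 864.63 + 395.93 + 143.53 + 6485.87 + 55.63 = 73387.91
Ad valorem component: 73387.91 × 25% = 18346.98
Specific component: 538 × 0.78 = 419.64
Import duty = 18346.98 + 419.64 = 18766.62
Buyer bears: inland to port 864.63 + export clearance 395.93 + origin terminal 143.53 + freight 6485.87 + insurance 55.63 + destination terminal 813.29 + delivery 626.44 + duty 18766.62 = 28151.94
Landed cost = invoice 65442.32 + 28151.94 = 93594.26

Total landed cost: GBP 93594.26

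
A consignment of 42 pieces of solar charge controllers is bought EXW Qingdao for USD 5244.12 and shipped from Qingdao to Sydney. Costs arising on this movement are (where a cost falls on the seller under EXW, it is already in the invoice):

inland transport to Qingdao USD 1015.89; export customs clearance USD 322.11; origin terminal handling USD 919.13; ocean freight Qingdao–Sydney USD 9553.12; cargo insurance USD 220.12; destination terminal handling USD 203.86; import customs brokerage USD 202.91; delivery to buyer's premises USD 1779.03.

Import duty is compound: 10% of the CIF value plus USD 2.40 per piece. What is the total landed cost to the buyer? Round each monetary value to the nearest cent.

Total landed cost: USD 21288.54

EXW: the seller makes goods available at their premises; the buyer bears all onward costs.
CIF value = EXW price + inland to port + export clearance + origin terminal + freight + insurance = 5244.12 + 1015.89 + 322.11 + 919.13 + 9553.12 + 220.12 = 17274.49
Ad valorem component: 17274.49 × 10% = 1727.45
Specific component: 42 × 2.40 = 100.80
Import duty = 1727.45 + 100.80 = 1828.25
Buyer bears: inland to port 1015.89 + export clearance 322.11 + origin terminal 919.13 + freight 9553.12 + insurance 220.12 + destination terminal 203.86 + brokerage 202.91 + delivery 1779.03 + duty 1828.25 = 16044.42
Landed cost = invoice 5244.12 + 16044.42 = 21288.54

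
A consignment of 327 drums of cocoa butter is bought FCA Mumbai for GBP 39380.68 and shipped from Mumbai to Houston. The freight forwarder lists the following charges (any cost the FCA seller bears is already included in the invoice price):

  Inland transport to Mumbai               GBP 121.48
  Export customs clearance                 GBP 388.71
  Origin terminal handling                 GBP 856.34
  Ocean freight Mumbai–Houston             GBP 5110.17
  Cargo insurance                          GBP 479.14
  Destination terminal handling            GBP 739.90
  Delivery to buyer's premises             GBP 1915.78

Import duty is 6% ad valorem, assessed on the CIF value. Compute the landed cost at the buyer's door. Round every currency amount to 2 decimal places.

Total landed cost: GBP 51231.59

FCA: the seller delivers export-cleared goods to the carrier; the buyer bears costs from that point.
Already in the invoice (seller's account under FCA): inland to port, export clearance — exclude.
CIF value = FCA price + origin terminal + freight + insurance = 39380.68 + 856.34 + 5110.17 + 479.14 = 45826.33
Import duty = 45826.33 × 6% = 2749.58
Buyer bears: origin terminal 856.34 + freight 5110.17 + insurance 479.14 + destination terminal 739.90 + delivery 1915.78 + duty 2749.58 = 11850.91
Landed cost = invoice 39380.68 + 11850.91 = 51231.59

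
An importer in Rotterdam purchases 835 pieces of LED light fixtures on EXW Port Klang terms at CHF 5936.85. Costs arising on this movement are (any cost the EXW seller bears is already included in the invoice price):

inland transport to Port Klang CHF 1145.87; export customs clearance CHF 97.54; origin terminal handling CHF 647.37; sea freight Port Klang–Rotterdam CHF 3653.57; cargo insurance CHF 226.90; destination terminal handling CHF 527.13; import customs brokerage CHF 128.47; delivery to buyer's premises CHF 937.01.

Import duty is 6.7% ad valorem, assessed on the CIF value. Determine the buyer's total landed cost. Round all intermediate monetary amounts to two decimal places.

Total landed cost: CHF 14085.15

EXW: the seller makes goods available at their premises; the buyer bears all onward costs.
CIF value = EXW price + inland to port + export clearance + origin terminal + freight + insurance = 5936.85 + 1145.87 + 97.54 + 647.37 + 3653.57 + 226.90 = 11708.10
Import duty = 11708.10 × 6.7% = 784.44
Buyer bears: inland to port 1145.87 + export clearance 97.54 + origin terminal 647.37 + freight 3653.57 + insurance 226.90 + destination terminal 527.13 + brokerage 128.47 + delivery 937.01 + duty 784.44 = 8148.30
Landed cost = invoice 5936.85 + 8148.30 = 14085.15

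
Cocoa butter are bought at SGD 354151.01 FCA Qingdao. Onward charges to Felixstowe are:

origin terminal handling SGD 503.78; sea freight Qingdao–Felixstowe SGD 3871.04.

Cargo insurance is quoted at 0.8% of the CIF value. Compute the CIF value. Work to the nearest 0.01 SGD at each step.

Let C be the CIF value. C = FCA price + pre-shipment costs + freight + 0.8% × C
C − 0.8% × C = 354151.01 + 503.78 + 3871.04
0.992 × C = 358525.83
C = 358525.83 / 0.992 = 361417.17
Insurance premium = 0.8% × 361417.17 = 2891.34

CIF value: SGD 361417.17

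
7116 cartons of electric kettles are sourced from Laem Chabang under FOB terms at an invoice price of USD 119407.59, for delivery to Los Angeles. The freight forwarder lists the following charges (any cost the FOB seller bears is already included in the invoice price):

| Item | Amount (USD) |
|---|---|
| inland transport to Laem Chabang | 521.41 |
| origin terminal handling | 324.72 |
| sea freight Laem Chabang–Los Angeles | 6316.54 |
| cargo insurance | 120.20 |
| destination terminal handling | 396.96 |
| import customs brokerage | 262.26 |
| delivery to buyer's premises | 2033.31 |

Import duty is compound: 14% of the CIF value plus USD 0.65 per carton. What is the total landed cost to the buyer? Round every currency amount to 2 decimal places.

Total landed cost: USD 150780.47

FOB: the seller bears costs until goods are on board at the origin port; the buyer bears freight, insurance and all costs thereafter.
Already in the invoice (seller's account under FOB): inland to port, origin terminal — exclude.
CIF value = FOB price + freight + insurance = 119407.59 + 6316.54 + 120.20 = 125844.33
Ad valorem component: 125844.33 × 14% = 17618.21
Specific component: 7116 × 0.65 = 4625.40
Import duty = 17618.21 + 4625.40 = 22243.61
Buyer bears: freight 6316.54 + insurance 120.20 + destination terminal 396.96 + brokerage 262.26 + delivery 2033.31 + duty 22243.61 = 31372.88
Landed cost = invoice 119407.59 + 31372.88 = 150780.47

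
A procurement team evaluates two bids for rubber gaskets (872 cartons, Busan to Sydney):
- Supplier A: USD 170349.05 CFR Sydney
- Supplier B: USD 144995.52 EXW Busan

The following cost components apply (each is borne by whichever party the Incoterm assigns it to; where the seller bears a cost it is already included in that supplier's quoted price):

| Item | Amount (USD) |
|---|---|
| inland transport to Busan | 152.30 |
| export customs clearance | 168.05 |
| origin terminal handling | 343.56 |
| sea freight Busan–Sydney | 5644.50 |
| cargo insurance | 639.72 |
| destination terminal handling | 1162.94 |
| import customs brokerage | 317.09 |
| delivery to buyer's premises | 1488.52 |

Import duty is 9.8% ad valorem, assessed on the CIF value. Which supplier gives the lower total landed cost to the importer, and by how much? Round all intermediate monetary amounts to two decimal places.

Supplier B is cheaper by USD 20911.54

Supplier A (CFR):
CIF value = CFR price + insurance = 170349.05 + 639.72 = 170988.77
Import duty = 170988.77 × 9.8% = 16756.90
Buyer bears (A): 639.72 + 1162.94 + 317.09 + 1488.52 = 3608.27
Landed cost (A) = invoice 170349.05 + 3608.27 + duty 16756.90 = 190714.22
Supplier B (EXW):
CIF value = EXW price + inland to port + export clearance + origin terminal + freight + insurance = 144995.52 + 152.30 + 168.05 + 343.56 + 5644.50 + 639.72 = 151943.65
Import duty = 151943.65 × 9.8% = 14890.48
Buyer bears (B): 152.30 + 168.05 + 343.56 + 5644.50 + 639.72 + 1162.94 + 317.09 + 1488.52 = 9916.68
Landed cost (B) = invoice 144995.52 + 9916.68 + duty 14890.48 = 169802.68
Difference = |190714.22 − 169802.68| = 20911.54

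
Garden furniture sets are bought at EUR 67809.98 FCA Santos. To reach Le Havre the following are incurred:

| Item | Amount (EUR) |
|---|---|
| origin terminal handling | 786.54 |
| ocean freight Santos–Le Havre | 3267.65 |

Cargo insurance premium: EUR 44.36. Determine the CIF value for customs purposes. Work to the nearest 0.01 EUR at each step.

CIF value: EUR 71908.53

CIF = FCA price + pre-shipment costs + freight + insurance
CIF = 67809.98 + 786.54 + 3267.65 + 44.36 = 71908.53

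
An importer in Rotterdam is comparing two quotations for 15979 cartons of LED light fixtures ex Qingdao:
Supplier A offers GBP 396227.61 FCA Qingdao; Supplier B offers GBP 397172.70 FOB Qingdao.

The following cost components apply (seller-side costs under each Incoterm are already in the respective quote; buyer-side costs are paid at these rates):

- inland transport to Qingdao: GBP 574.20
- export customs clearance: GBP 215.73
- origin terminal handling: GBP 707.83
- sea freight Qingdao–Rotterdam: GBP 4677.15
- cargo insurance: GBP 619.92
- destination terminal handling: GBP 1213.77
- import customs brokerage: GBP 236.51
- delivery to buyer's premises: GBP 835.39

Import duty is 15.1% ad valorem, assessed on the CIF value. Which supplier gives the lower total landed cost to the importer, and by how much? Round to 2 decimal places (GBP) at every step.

Supplier A (FCA):
CIF value = FCA price + origin terminal + freight + insurance = 396227.61 + 707.83 + 4677.15 + 619.92 = 402232.51
Import duty = 402232.51 × 15.1% = 60737.11
Buyer bears (A): 707.83 + 4677.15 + 619.92 + 1213.77 + 236.51 + 835.39 = 8290.57
Landed cost (A) = invoice 396227.61 + 8290.57 + duty 60737.11 = 465255.29
Supplier B (FOB):
CIF value = FOB price + freight + insurance = 397172.70 + 4677.15 + 619.92 = 402469.77
Import duty = 402469.77 × 15.1% = 60772.94
Buyer bears (B): 4677.15 + 619.92 + 1213.77 + 236.51 + 835.39 = 7582.74
Landed cost (B) = invoice 397172.70 + 7582.74 + duty 60772.94 = 465528.38
Difference = |465255.29 − 465528.38| = 273.09

Supplier A is cheaper by GBP 273.09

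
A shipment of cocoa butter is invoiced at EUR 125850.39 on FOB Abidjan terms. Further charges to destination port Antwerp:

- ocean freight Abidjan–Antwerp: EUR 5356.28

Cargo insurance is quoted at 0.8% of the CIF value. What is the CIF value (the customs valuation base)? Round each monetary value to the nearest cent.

CIF value: EUR 132264.79

Let C be the CIF value. C = FOB price + freight + 0.8% × C
C − 0.8% × C = 125850.39 + 5356.28
0.992 × C = 131206.67
C = 131206.67 / 0.992 = 132264.79
Insurance premium = 0.8% × 132264.79 = 1058.12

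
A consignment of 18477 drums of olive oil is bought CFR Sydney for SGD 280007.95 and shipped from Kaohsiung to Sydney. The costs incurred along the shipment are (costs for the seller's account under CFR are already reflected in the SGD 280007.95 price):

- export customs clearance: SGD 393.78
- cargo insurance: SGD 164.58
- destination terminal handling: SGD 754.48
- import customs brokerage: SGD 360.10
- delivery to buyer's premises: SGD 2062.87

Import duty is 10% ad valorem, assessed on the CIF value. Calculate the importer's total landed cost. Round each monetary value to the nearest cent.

CFR: the seller pays costs through ocean freight to the destination port, but not insurance.
Already in the invoice (seller's account under CFR): export clearance — exclude.
CIF value = CFR price + insurance = 280007.95 + 164.58 = 280172.53
Import duty = 280172.53 × 10% = 28017.25
Buyer bears: insurance 164.58 + destination terminal 754.48 + brokerage 360.10 + delivery 2062.87 + duty 28017.25 = 31359.28
Landed cost = invoice 280007.95 + 31359.28 = 311367.23

Total landed cost: SGD 311367.23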